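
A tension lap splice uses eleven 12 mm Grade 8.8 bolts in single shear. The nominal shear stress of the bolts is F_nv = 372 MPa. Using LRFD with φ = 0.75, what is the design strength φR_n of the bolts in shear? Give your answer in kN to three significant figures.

347 kN

A_b = π × 12² / 4 = 113.1 mm².
R_n = F_nv · A_b · n · n_s = 372 × 113.1 × 11 × 1 / 1000 = 462.8 kN.
Design strength φR_n = 0.75 × 462.8 = 347 kN.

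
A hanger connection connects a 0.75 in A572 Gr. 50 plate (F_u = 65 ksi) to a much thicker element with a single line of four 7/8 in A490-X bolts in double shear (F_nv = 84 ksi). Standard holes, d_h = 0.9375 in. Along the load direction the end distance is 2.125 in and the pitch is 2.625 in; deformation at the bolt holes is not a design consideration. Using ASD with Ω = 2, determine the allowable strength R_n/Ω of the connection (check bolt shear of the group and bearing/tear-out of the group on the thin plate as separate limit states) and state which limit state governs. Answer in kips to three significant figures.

Bolt shear: A_b = π·0.875²/4 = 0.6013 in²; R_n = 84 × 0.6013 × 4 × 2 = 404.1 kips → 404.1 / 2 = 202 kips.
Bearing (1.5 l_c t F_u ≤ 3.0 d t F_u): upper limit = 3.0·0.875·0.75·65 = 128 kips.
  Edge l_c = 2.125 − 0.9375/2 = 1.656 → r_n = 121.1 kips; interior l_c = 2.625 − 0.9375 = 1.688 → r_n = 123.4 kips.
  R_n,bearing = 1·121.1 + 3·123.4 = 491.3 kips → 491.3 / 2 = 246 kips.
Bolt shear governs: 202 kips.

202 kips (bolt shear governs)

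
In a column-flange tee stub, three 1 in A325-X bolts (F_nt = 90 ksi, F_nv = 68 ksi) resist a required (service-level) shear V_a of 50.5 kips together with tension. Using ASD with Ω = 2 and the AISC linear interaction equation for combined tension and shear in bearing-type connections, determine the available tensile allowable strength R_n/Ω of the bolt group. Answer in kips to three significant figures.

A_b = π·1²/4 = 0.7854 in²; f_rv = 50.5 / (3 × 0.7854) = 21.43 ksi.
F'_nt = 1.3 F_nt − (Ω F_nt / F_nv) f_rv = 1.3·90 − (2·90/68)·21.43 = 60.27 ksi, capped at F_nt → F'_nt = 60.27 ksi.
R_n = F'_nt · A_b · n = 60.27 × 0.7854 × 3 = 142 kips.
Allowable strength R_n/Ω = 142 / 2 = 71 kips.

71 kips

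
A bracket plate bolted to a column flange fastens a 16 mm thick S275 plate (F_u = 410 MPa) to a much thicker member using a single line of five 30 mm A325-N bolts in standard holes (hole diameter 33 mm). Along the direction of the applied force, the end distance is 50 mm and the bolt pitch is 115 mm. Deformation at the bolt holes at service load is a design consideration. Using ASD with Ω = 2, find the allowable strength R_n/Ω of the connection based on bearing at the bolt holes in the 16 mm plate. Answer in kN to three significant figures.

Per bolt r_n = 1.2 l_c t F_u ≤ 2.4 d t F_u; upper limit = 2.4 × 30 × 16 × 410 / 1000 = 472.3 kN.
Edge bolt: l_c = 50 − 33/2 = 33.5 mm → 1.2 × 33.5 × 16 × 410 / 1000 = 263.7 → r_n = 263.7 kN.
Interior bolts: l_c = 115 − 33 = 82 mm → 1.2 × 82 × 16 × 410 / 1000 = 645.5 → r_n = 472.3 kN.
R_n = 1 × 263.7 + 4 × 472.3 = 2153 kN.
Allowable strength R_n/Ω = 2153 / 2 = 1080 kN.

1080 kN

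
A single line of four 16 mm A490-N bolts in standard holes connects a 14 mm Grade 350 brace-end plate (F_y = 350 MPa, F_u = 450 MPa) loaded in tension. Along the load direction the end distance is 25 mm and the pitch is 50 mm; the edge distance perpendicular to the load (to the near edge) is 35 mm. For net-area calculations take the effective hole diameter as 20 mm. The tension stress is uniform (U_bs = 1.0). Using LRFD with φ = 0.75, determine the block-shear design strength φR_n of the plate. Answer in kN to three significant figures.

Shear plane L_v = 25 + 3·50 = 175 mm; A_gv = 175 × 14 = 2450 mm².
A_nv = (175 − 3.5·20) × 14 = 1470 mm².
A_nt = (35 − 0.5·20) × 14 = 350 mm².
0.6 F_u A_nv = 396.9 kN; 0.6 F_y A_gv = 514.5 kN → shear rupture governs the shear term.
R_n = 396.9 + 1.0 × 450 × 350 / 1000 = 554.4 kN.
Design strength φR_n = 0.75 × 554.4 = 416 kN.

416 kN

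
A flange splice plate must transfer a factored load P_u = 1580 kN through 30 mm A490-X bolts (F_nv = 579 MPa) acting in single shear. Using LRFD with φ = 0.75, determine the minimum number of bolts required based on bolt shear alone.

6 bolts

A_b = π·30²/4 = 706.9 mm².
Per-bolt design strength φR_n = 0.75 × 579 × 706.9 × 1 / 1000 = 307 kN.
n ≥ 1580 / 307 = 5.147 → use 6 bolts.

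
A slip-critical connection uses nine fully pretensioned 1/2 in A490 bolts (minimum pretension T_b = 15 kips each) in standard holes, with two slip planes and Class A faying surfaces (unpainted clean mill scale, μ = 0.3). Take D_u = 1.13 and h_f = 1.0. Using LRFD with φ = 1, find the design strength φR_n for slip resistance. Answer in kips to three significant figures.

R_n = μ · D_u · h_f · T_b · n_s · n_b = 0.3 × 1.13 × 1.0 × 15 × 2 × 9 = 91.53 kips.
Design strength φR_n = 1 × 91.53 = 91.5 kips.

91.5 kips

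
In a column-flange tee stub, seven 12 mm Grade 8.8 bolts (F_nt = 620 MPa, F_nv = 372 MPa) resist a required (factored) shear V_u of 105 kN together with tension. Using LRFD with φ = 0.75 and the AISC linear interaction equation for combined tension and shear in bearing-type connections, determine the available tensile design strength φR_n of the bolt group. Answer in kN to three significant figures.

304 kN

A_b = π·12²/4 = 113.1 mm²; f_rv = 105 × 1000 / (7 × 113.1) = 132.6 MPa.
F'_nt = 1.3 F_nt − (F_nt / φF_nv) f_rv = 1.3·620 − (620/(0.75·372))·132.6 = 511.3 MPa, capped at F_nt → F'_nt = 511.3 MPa.
R_n = F'_nt · A_b · n = 511.3 × 113.1 × 7 / 1000 = 404.8 kN.
Design strength φR_n = 0.75 × 404.8 = 304 kN.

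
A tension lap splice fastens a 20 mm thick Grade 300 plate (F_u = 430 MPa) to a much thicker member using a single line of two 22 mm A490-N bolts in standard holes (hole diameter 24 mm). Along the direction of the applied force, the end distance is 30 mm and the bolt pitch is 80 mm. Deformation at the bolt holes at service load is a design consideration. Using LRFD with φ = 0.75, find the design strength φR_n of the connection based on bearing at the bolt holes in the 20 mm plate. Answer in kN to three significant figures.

480 kN

Per bolt r_n = 1.2 l_c t F_u ≤ 2.4 d t F_u; upper limit = 2.4 × 22 × 20 × 430 / 1000 = 454.1 kN.
Edge bolt: l_c = 30 − 24/2 = 18 mm → 1.2 × 18 × 20 × 430 / 1000 = 185.8 → r_n = 185.8 kN.
Interior bolts: l_c = 80 − 24 = 56 mm → 1.2 × 56 × 20 × 430 / 1000 = 577.9 → r_n = 454.1 kN.
R_n = 1 × 185.8 + 1 × 454.1 = 639.8 kN.
Design strength φR_n = 0.75 × 639.8 = 480 kN.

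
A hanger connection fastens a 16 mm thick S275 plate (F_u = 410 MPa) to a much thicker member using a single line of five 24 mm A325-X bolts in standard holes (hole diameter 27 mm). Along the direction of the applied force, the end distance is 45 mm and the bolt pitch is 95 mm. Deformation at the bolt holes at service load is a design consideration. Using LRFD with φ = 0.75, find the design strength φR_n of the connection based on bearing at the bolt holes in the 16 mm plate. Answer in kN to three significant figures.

Per bolt r_n = 1.2 l_c t F_u ≤ 2.4 d t F_u; upper limit = 2.4 × 24 × 16 × 410 / 1000 = 377.9 kN.
Edge bolt: l_c = 45 − 27/2 = 31.5 mm → 1.2 × 31.5 × 16 × 410 / 1000 = 248 → r_n = 248 kN.
Interior bolts: l_c = 95 − 27 = 68 mm → 1.2 × 68 × 16 × 410 / 1000 = 535.3 → r_n = 377.9 kN.
R_n = 1 × 248 + 4 × 377.9 = 1759 kN.
Design strength φR_n = 0.75 × 1759 = 1320 kN.

1320 kN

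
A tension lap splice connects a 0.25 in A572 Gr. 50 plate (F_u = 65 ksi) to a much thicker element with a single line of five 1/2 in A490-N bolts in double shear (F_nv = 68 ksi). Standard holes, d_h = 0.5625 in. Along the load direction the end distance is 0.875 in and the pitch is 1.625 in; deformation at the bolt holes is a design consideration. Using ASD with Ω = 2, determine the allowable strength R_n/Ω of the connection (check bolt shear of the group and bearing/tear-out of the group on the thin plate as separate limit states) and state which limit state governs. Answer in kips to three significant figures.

44.8 kips (bearing governs)

Bolt shear: A_b = π·0.5²/4 = 0.1963 in²; R_n = 68 × 0.1963 × 5 × 2 = 133.5 kips → 133.5 / 2 = 66.8 kips.
Bearing (1.2 l_c t F_u ≤ 2.4 d t F_u): upper limit = 2.4·0.5·0.25·65 = 19.5 kips.
  Edge l_c = 0.875 − 0.5625/2 = 0.5938 → r_n = 11.58 kips; interior l_c = 1.625 − 0.5625 = 1.062 → r_n = 19.5 kips.
  R_n,bearing = 1·11.58 + 4·19.5 = 89.58 kips → 89.58 / 2 = 44.8 kips.
Bearing governs: 44.8 kips.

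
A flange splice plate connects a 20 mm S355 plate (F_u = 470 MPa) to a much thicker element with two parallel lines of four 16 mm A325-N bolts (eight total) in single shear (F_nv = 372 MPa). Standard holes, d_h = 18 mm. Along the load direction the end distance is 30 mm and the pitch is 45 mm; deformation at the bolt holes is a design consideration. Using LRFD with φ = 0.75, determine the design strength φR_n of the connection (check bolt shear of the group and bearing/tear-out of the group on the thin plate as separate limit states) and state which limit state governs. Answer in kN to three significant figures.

Bolt shear: A_b = π·16²/4 = 201.1 mm²; R_n = 372 × 201.1 × 8 × 1 / 1000 = 598.4 kN → 0.75 × 598.4 = 449 kN.
Bearing (1.2 l_c t F_u ≤ 2.4 d t F_u): upper limit = 2.4·16·20·470 / 1000 = 361 kN.
  Edge l_c = 30 − 18/2 = 21 → r_n = 236.9 kN; interior l_c = 45 − 18 = 27 → r_n = 304.6 kN.
  R_n,bearing = 2·236.9 + 6·304.6 = 2301 kN → 0.75 × 2301 = 1730 kN.
Bolt shear governs: 449 kN.

449 kN (bolt shear governs)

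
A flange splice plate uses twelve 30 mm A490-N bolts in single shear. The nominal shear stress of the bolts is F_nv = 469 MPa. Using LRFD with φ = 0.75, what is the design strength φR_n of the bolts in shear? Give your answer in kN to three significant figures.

A_b = π × 30² / 4 = 706.9 mm².
R_n = F_nv · A_b · n · n_s = 469 × 706.9 × 12 × 1 / 1000 = 3978 kN.
Design strength φR_n = 0.75 × 3978 = 2980 kN.

2980 kN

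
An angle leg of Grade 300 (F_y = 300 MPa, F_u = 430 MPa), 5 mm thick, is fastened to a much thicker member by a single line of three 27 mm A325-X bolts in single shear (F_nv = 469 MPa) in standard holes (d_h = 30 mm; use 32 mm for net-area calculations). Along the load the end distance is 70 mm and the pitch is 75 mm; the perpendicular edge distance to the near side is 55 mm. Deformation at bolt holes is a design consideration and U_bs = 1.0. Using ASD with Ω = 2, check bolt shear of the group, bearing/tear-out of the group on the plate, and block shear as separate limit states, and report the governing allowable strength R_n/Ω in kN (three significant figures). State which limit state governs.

Bolt shear: A_b = π·27²/4 = 572.6 mm²; R_n = 469 × 572.6 × 3 × 1 / 1000 = 805.6 kN → 805.6 / 2 = 403 kN.
Bearing: edge l_c = 55, r_n = 139.3 kN; interior l_c = 45, r_n = 116.1 kN; R_n = 139.3 + 2·116.1 = 371.5 kN → 186 kN.
Block shear: A_gv = 1100, A_nv = 700, A_nt = 195 mm²; R_n = min(0.6F_uA_nv, 0.6F_yA_gv) + U_bs·F_u·A_nt = 264.4 kN → 132 kN.
Block shear governs: 132 kN.

132 kN (block shear governs)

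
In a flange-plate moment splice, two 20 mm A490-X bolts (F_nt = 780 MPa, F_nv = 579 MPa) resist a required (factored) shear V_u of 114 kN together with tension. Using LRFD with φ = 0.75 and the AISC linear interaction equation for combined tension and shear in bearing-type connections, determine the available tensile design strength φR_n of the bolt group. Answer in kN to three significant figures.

324 kN

A_b = π·20²/4 = 314.2 mm²; f_rv = 114 × 1000 / (2 × 314.2) = 181.4 MPa.
F'_nt = 1.3 F_nt − (F_nt / φF_nv) f_rv = 1.3·780 − (780/(0.75·579))·181.4 = 688.1 MPa, capped at F_nt → F'_nt = 688.1 MPa.
R_n = F'_nt · A_b · n = 688.1 × 314.2 × 2 / 1000 = 432.3 kN.
Design strength φR_n = 0.75 × 432.3 = 324 kN.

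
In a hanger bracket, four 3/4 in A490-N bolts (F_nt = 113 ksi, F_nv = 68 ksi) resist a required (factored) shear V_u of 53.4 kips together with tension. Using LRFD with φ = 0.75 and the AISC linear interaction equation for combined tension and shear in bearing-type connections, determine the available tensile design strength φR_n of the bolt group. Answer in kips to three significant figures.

106 kips

A_b = π·0.75²/4 = 0.4418 in²; f_rv = 53.4 / (4 × 0.4418) = 30.22 ksi.
F'_nt = 1.3 F_nt − (F_nt / φF_nv) f_rv = 1.3·113 − (113/(0.75·68))·30.22 = 79.95 ksi, capped at F_nt → F'_nt = 79.95 ksi.
R_n = F'_nt · A_b · n = 79.95 × 0.4418 × 4 = 141.3 kips.
Design strength φR_n = 0.75 × 141.3 = 106 kips.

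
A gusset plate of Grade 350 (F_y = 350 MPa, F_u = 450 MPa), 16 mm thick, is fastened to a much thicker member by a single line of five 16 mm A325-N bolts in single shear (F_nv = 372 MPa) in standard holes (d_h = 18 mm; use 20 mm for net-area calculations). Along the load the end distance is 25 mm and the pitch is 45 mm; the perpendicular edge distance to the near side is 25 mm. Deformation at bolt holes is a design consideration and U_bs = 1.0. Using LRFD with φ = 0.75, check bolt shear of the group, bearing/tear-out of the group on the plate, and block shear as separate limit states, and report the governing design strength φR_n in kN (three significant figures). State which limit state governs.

280 kN (bolt shear governs)

Bolt shear: A_b = π·16²/4 = 201.1 mm²; R_n = 372 × 201.1 × 5 × 1 / 1000 = 374 kN → 0.75 × 374 = 280 kN.
Bearing: edge l_c = 16, r_n = 138.2 kN; interior l_c = 27, r_n = 233.3 kN; R_n = 138.2 + 4·233.3 = 1071 kN → 804 kN.
Block shear: A_gv = 3280, A_nv = 1840, A_nt = 240 mm²; R_n = min(0.6F_uA_nv, 0.6F_yA_gv) + U_bs·F_u·A_nt = 604.8 kN → 454 kN.
Bolt shear governs: 280 kN.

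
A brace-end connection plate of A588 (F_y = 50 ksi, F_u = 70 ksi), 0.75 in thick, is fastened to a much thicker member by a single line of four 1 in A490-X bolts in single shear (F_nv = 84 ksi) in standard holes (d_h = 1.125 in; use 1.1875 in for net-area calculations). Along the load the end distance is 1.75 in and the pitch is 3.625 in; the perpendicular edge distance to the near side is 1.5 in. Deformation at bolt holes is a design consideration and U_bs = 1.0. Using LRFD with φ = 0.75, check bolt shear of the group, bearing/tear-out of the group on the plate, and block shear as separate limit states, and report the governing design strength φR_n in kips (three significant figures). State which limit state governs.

198 kips (bolt shear governs)

Bolt shear: A_b = π·1²/4 = 0.7854 in²; R_n = 84 × 0.7854 × 4 × 1 = 263.9 kips → 0.75 × 263.9 = 198 kips.
Bearing: edge l_c = 1.188, r_n = 74.81 kips; interior l_c = 2.5, r_n = 126 kips; R_n = 74.81 + 3·126 = 452.8 kips → 340 kips.
Block shear: A_gv = 9.469, A_nv = 6.352, A_nt = 0.6797 in²; R_n = min(0.6F_uA_nv, 0.6F_yA_gv) + U_bs·F_u·A_nt = 314.3 kips → 236 kips.
Bolt shear governs: 198 kips.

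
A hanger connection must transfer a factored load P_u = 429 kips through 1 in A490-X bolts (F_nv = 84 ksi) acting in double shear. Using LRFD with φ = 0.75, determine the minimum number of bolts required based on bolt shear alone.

A_b = π·1²/4 = 0.7854 in².
Per-bolt design strength φR_n = 0.75 × 84 × 0.7854 × 2 = 98.96 kips.
n ≥ 429 / 98.96 = 4.335 → use 5 bolts.

5 bolts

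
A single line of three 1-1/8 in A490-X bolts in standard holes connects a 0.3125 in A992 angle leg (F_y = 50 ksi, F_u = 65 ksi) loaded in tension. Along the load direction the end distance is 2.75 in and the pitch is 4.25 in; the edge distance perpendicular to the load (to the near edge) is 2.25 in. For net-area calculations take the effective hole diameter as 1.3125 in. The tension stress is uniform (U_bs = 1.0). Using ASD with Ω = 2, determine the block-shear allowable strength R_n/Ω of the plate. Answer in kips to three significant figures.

64.7 kips

Shear plane L_v = 2.75 + 2·4.25 = 11.25 in; A_gv = 11.25 × 0.3125 = 3.516 in².
A_nv = (11.25 − 2.5·1.3125) × 0.3125 = 2.49 in².
A_nt = (2.25 − 0.5·1.3125) × 0.3125 = 0.498 in².
0.6 F_u A_nv = 97.12 kips; 0.6 F_y A_gv = 105.5 kips → shear rupture governs the shear term.
R_n = 97.12 + 1.0 × 65 × 0.498 = 129.5 kips.
Allowable strength R_n/Ω = 129.5 / 2 = 64.7 kips.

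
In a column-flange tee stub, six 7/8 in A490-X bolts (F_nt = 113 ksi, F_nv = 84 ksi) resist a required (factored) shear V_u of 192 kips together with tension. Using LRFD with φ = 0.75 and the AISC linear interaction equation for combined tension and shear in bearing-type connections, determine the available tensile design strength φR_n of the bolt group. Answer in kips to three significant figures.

A_b = π·0.875²/4 = 0.6013 in²; f_rv = 192 / (6 × 0.6013) = 53.22 ksi.
F'_nt = 1.3 F_nt − (F_nt / φF_nv) f_rv = 1.3·113 − (113/(0.75·84))·53.22 = 51.45 ksi, capped at F_nt → F'_nt = 51.45 ksi.
R_n = F'_nt · A_b · n = 51.45 × 0.6013 × 6 = 185.6 kips.
Design strength φR_n = 0.75 × 185.6 = 139 kips.

139 kips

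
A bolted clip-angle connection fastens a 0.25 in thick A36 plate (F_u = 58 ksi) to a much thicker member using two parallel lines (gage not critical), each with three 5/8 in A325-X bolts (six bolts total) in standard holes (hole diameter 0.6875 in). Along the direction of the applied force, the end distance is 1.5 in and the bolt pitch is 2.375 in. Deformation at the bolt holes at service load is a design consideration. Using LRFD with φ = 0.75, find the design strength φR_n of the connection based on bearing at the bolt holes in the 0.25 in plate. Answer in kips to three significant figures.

Per bolt r_n = 1.2 l_c t F_u ≤ 2.4 d t F_u; upper limit = 2.4 × 0.625 × 0.25 × 58 = 21.75 kips.
Edge bolt: l_c = 1.5 − 0.6875/2 = 1.156 in → 1.2 × 1.156 × 0.25 × 58 = 20.12 → r_n = 20.12 kips.
Interior bolts: l_c = 2.375 − 0.6875 = 1.688 in → 1.2 × 1.688 × 0.25 × 58 = 29.36 → r_n = 21.75 kips.
R_n = 2 × 20.12 + 4 × 21.75 = 127.2 kips.
Design strength φR_n = 0.75 × 127.2 = 95.4 kips.

95.4 kips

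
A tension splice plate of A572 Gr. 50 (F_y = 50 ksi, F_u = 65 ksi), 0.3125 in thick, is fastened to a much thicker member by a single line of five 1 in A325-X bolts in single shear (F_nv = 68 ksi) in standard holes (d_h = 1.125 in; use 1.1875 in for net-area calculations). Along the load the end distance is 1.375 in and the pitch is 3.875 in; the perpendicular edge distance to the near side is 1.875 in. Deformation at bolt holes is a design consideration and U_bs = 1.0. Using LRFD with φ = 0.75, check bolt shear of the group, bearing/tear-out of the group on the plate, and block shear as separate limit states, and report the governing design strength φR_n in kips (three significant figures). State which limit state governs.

Bolt shear: A_b = π·1²/4 = 0.7854 in²; R_n = 68 × 0.7854 × 5 × 1 = 267 kips → 0.75 × 267 = 200 kips.
Bearing: edge l_c = 0.8125, r_n = 19.8 kips; interior l_c = 2.75, r_n = 48.75 kips; R_n = 19.8 + 4·48.75 = 214.8 kips → 161 kips.
Block shear: A_gv = 5.273, A_nv = 3.604, A_nt = 0.4004 in²; R_n = min(0.6F_uA_nv, 0.6F_yA_gv) + U_bs·F_u·A_nt = 166.6 kips → 125 kips.
Block shear governs: 125 kips.

125 kips (block shear governs)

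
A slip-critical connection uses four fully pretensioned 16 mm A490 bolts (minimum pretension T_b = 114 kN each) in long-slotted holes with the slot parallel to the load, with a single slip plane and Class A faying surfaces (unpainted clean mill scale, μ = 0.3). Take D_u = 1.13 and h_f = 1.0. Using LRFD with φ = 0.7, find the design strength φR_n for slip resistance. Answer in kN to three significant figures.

108 kN

R_n = μ · D_u · h_f · T_b · n_s · n_b = 0.3 × 1.13 × 1.0 × 114 × 1 × 4 = 154.6 kN.
Design strength φR_n = 0.7 × 154.6 = 108 kN.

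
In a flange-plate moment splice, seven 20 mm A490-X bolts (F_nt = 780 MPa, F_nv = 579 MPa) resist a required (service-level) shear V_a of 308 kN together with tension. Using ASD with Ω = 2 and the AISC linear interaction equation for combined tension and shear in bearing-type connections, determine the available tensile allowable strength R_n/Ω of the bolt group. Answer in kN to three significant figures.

A_b = π·20²/4 = 314.2 mm²; f_rv = 308 × 1000 / (7 × 314.2) = 140.1 MPa.
F'_nt = 1.3 F_nt − (Ω F_nt / F_nv) f_rv = 1.3·780 − (2·780/579)·140.1 = 636.6 MPa, capped at F_nt → F'_nt = 636.6 MPa.
R_n = F'_nt · A_b · n = 636.6 × 314.2 × 7 / 1000 = 1400 kN.
Allowable strength R_n/Ω = 1400 / 2 = 700 kN.

700 kN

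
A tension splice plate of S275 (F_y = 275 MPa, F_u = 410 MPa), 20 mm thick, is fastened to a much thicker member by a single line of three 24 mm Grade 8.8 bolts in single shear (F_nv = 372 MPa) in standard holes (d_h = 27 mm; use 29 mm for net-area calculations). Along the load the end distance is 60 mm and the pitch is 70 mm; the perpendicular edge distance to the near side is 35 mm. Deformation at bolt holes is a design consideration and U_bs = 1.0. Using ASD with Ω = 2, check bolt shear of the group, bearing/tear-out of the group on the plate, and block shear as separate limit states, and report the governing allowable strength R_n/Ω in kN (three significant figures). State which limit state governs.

252 kN (bolt shear governs)

Bolt shear: A_b = π·24²/4 = 452.4 mm²; R_n = 372 × 452.4 × 3 × 1 / 1000 = 504.9 kN → 504.9 / 2 = 252 kN.
Bearing: edge l_c = 46.5, r_n = 457.6 kN; interior l_c = 43, r_n = 423.1 kN; R_n = 457.6 + 2·423.1 = 1304 kN → 652 kN.
Block shear: A_gv = 4000, A_nv = 2550, A_nt = 410 mm²; R_n = min(0.6F_uA_nv, 0.6F_yA_gv) + U_bs·F_u·A_nt = 795.4 kN → 398 kN.
Bolt shear governs: 252 kN.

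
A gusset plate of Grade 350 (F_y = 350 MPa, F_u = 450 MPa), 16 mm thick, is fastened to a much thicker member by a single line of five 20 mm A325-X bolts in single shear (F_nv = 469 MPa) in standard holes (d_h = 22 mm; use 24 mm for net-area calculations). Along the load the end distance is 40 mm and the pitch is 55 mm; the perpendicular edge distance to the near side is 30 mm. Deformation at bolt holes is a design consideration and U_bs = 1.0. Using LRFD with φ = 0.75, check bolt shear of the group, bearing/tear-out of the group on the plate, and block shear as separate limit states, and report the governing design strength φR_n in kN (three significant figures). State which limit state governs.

Bolt shear: A_b = π·20²/4 = 314.2 mm²; R_n = 469 × 314.2 × 5 × 1 / 1000 = 736.7 kN → 0.75 × 736.7 = 553 kN.
Bearing: edge l_c = 29, r_n = 250.6 kN; interior l_c = 33, r_n = 285.1 kN; R_n = 250.6 + 4·285.1 = 1391 kN → 1040 kN.
Block shear: A_gv = 4160, A_nv = 2432, A_nt = 288 mm²; R_n = min(0.6F_uA_nv, 0.6F_yA_gv) + U_bs·F_u·A_nt = 786.2 kN → 590 kN.
Bolt shear governs: 553 kN.

553 kN (bolt shear governs)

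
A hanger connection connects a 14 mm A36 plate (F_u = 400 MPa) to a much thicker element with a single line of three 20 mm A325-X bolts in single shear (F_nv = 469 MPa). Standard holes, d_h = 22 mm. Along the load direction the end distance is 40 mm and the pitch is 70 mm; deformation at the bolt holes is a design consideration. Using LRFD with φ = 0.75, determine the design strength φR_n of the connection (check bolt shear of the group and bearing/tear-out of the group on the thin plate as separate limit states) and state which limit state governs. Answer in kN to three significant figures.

332 kN (bolt shear governs)

Bolt shear: A_b = π·20²/4 = 314.2 mm²; R_n = 469 × 314.2 × 3 × 1 / 1000 = 442 kN → 0.75 × 442 = 332 kN.
Bearing (1.2 l_c t F_u ≤ 2.4 d t F_u): upper limit = 2.4·20·14·400 / 1000 = 268.8 kN.
  Edge l_c = 40 − 22/2 = 29 → r_n = 194.9 kN; interior l_c = 70 − 22 = 48 → r_n = 268.8 kN.
  R_n,bearing = 1·194.9 + 2·268.8 = 732.5 kN → 0.75 × 732.5 = 549 kN.
Bolt shear governs: 332 kN.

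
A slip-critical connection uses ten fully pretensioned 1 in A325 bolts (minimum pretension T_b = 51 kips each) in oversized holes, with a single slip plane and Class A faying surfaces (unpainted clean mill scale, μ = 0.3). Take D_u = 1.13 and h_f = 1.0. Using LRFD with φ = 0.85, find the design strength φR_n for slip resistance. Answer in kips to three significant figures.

147 kips

R_n = μ · D_u · h_f · T_b · n_s · n_b = 0.3 × 1.13 × 1.0 × 51 × 1 × 10 = 172.9 kips.
Design strength φR_n = 0.85 × 172.9 = 147 kips.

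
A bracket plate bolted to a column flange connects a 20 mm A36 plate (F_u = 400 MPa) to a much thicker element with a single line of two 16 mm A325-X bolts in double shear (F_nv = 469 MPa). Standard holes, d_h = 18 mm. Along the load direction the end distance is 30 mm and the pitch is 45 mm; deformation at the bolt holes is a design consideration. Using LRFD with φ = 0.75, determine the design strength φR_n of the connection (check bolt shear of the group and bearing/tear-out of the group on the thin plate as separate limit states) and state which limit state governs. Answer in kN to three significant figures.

Bolt shear: A_b = π·16²/4 = 201.1 mm²; R_n = 469 × 201.1 × 2 × 2 / 1000 = 377.2 kN → 0.75 × 377.2 = 283 kN.
Bearing (1.2 l_c t F_u ≤ 2.4 d t F_u): upper limit = 2.4·16·20·400 / 1000 = 307.2 kN.
  Edge l_c = 30 − 18/2 = 21 → r_n = 201.6 kN; interior l_c = 45 − 18 = 27 → r_n = 259.2 kN.
  R_n,bearing = 1·201.6 + 1·259.2 = 460.8 kN → 0.75 × 460.8 = 346 kN.
Bolt shear governs: 283 kN.

283 kN (bolt shear governs)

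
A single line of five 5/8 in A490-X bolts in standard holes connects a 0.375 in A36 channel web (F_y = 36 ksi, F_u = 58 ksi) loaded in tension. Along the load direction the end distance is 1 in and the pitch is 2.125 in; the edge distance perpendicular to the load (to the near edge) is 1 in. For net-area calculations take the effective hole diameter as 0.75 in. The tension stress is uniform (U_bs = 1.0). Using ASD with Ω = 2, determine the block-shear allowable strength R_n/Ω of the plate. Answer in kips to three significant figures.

45.3 kips

Shear plane L_v = 1 + 4·2.125 = 9.5 in; A_gv = 9.5 × 0.375 = 3.562 in².
A_nv = (9.5 − 4.5·0.75) × 0.375 = 2.297 in².
A_nt = (1 − 0.5·0.75) × 0.375 = 0.2344 in².
0.6 F_u A_nv = 79.93 kips; 0.6 F_y A_gv = 76.95 kips → shear yielding governs the shear term.
R_n = 76.95 + 1.0 × 58 × 0.2344 = 90.54 kips.
Allowable strength R_n/Ω = 90.54 / 2 = 45.3 kips.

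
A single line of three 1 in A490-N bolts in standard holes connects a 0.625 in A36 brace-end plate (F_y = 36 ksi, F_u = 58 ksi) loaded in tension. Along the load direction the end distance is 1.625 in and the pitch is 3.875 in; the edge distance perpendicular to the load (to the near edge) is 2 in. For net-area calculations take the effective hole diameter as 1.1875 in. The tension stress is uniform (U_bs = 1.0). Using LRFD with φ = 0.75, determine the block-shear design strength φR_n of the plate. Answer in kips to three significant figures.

Shear plane L_v = 1.625 + 2·3.875 = 9.375 in; A_gv = 9.375 × 0.625 = 5.859 in².
A_nv = (9.375 − 2.5·1.1875) × 0.625 = 4.004 in².
A_nt = (2 − 0.5·1.1875) × 0.625 = 0.8789 in².
0.6 F_u A_nv = 139.3 kips; 0.6 F_y A_gv = 126.6 kips → shear yielding governs the shear term.
R_n = 126.6 + 1.0 × 58 × 0.8789 = 177.5 kips.
Design strength φR_n = 0.75 × 177.5 = 133 kips.

133 kips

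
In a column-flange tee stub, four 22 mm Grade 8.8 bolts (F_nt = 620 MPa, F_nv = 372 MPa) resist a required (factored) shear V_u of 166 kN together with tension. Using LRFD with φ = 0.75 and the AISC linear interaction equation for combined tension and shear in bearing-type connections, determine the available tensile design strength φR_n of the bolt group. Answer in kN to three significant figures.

A_b = π·22²/4 = 380.1 mm²; f_rv = 166 × 1000 / (4 × 380.1) = 109.2 MPa.
F'_nt = 1.3 F_nt − (F_nt / φF_nv) f_rv = 1.3·620 − (620/(0.75·372))·109.2 = 563.4 MPa, capped at F_nt → F'_nt = 563.4 MPa.
R_n = F'_nt · A_b · n = 563.4 × 380.1 × 4 / 1000 = 856.7 kN.
Design strength φR_n = 0.75 × 856.7 = 642 kN.

642 kN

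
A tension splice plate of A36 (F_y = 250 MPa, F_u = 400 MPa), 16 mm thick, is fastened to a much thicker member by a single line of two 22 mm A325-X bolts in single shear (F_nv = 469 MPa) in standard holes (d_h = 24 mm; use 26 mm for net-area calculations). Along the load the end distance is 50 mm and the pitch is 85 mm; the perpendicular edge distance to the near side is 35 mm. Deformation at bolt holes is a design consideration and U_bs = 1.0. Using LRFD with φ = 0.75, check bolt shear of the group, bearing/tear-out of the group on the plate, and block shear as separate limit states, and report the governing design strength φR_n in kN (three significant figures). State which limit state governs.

267 kN (bolt shear governs)

Bolt shear: A_b = π·22²/4 = 380.1 mm²; R_n = 469 × 380.1 × 2 × 1 / 1000 = 356.6 kN → 0.75 × 356.6 = 267 kN.
Bearing: edge l_c = 38, r_n = 291.8 kN; interior l_c = 61, r_n = 337.9 kN; R_n = 291.8 + 1·337.9 = 629.8 kN → 472 kN.
Block shear: A_gv = 2160, A_nv = 1536, A_nt = 352 mm²; R_n = min(0.6F_uA_nv, 0.6F_yA_gv) + U_bs·F_u·A_nt = 464.8 kN → 349 kN.
Bolt shear governs: 267 kN.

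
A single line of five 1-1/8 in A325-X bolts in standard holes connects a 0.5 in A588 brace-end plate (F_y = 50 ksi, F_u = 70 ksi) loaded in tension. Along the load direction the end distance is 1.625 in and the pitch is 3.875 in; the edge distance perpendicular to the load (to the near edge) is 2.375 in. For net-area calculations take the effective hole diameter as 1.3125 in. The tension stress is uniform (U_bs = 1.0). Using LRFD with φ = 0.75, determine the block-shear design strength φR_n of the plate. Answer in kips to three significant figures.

Shear plane L_v = 1.625 + 4·3.875 = 17.12 in; A_gv = 17.12 × 0.5 = 8.562 in².
A_nv = (17.12 − 4.5·1.3125) × 0.5 = 5.609 in².
A_nt = (2.375 − 0.5·1.3125) × 0.5 = 0.8594 in².
0.6 F_u A_nv = 235.6 kips; 0.6 F_y A_gv = 256.9 kips → shear rupture governs the shear term.
R_n = 235.6 + 1.0 × 70 × 0.8594 = 295.8 kips.
Design strength φR_n = 0.75 × 295.8 = 222 kips.

222 kips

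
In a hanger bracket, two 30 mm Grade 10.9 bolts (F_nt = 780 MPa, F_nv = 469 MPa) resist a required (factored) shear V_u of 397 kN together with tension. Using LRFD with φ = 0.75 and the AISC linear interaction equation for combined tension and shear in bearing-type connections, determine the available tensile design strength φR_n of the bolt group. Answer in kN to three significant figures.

415 kN

A_b = π·30²/4 = 706.9 mm²; f_rv = 397 × 1000 / (2 × 706.9) = 280.8 MPa.
F'_nt = 1.3 F_nt − (F_nt / φF_nv) f_rv = 1.3·780 − (780/(0.75·469))·280.8 = 391.3 MPa, capped at F_nt → F'_nt = 391.3 MPa.
R_n = F'_nt · A_b · n = 391.3 × 706.9 × 2 / 1000 = 553.2 kN.
Design strength φR_n = 0.75 × 553.2 = 415 kN.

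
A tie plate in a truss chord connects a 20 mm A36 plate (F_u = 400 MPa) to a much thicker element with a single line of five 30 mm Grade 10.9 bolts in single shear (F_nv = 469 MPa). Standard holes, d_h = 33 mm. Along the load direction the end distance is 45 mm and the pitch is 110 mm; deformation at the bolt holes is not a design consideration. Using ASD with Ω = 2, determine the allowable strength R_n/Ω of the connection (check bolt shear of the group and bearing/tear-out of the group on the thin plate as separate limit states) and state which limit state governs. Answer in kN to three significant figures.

Bolt shear: A_b = π·30²/4 = 706.9 mm²; R_n = 469 × 706.9 × 5 × 1 / 1000 = 1658 kN → 1658 / 2 = 829 kN.
Bearing (1.5 l_c t F_u ≤ 3.0 d t F_u): upper limit = 3.0·30·20·400 / 1000 = 720 kN.
  Edge l_c = 45 − 33/2 = 28.5 → r_n = 342 kN; interior l_c = 110 − 33 = 77 → r_n = 720 kN.
  R_n,bearing = 1·342 + 4·720 = 3222 kN → 3222 / 2 = 1610 kN.
Bolt shear governs: 829 kN.

829 kN (bolt shear governs)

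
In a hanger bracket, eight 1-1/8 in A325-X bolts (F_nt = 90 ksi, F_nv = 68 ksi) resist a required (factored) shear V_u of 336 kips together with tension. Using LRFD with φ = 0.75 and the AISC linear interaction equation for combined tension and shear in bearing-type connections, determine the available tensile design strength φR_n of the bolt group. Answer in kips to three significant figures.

A_b = π·1.125²/4 = 0.994 in²; f_rv = 336 / (8 × 0.994) = 42.25 ksi.
F'_nt = 1.3 F_nt − (F_nt / φF_nv) f_rv = 1.3·90 − (90/(0.75·68))·42.25 = 42.44 ksi, capped at F_nt → F'_nt = 42.44 ksi.
R_n = F'_nt · A_b · n = 42.44 × 0.994 × 8 = 337.5 kips.
Design strength φR_n = 0.75 × 337.5 = 253 kips.

253 kips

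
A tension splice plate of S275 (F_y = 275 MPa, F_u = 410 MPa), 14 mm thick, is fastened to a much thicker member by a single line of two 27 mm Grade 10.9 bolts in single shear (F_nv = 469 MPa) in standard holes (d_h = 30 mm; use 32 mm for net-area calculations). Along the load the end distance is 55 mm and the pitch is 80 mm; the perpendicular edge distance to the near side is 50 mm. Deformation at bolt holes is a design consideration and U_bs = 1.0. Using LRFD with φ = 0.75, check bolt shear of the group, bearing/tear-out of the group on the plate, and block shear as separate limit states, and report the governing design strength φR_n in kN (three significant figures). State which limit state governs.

371 kN (block shear governs)

Bolt shear: A_b = π·27²/4 = 572.6 mm²; R_n = 469 × 572.6 × 2 × 1 / 1000 = 537.1 kN → 0.75 × 537.1 = 403 kN.
Bearing: edge l_c = 40, r_n = 275.5 kN; interior l_c = 50, r_n = 344.4 kN; R_n = 275.5 + 1·344.4 = 619.9 kN → 465 kN.
Block shear: A_gv = 1890, A_nv = 1218, A_nt = 476 mm²; R_n = min(0.6F_uA_nv, 0.6F_yA_gv) + U_bs·F_u·A_nt = 494.8 kN → 371 kN.
Block shear governs: 371 kN.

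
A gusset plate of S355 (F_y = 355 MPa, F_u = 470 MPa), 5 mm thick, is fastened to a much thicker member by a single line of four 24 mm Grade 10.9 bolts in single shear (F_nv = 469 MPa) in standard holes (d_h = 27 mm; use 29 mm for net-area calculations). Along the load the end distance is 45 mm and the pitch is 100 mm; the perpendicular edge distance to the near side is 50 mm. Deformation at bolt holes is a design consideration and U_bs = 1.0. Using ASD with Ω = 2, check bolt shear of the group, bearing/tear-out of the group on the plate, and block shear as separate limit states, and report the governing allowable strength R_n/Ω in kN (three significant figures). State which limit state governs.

Bolt shear: A_b = π·24²/4 = 452.4 mm²; R_n = 469 × 452.4 × 4 × 1 / 1000 = 848.7 kN → 848.7 / 2 = 424 kN.
Bearing: edge l_c = 31.5, r_n = 88.83 kN; interior l_c = 73, r_n = 135.4 kN; R_n = 88.83 + 3·135.4 = 494.9 kN → 247 kN.
Block shear: A_gv = 1725, A_nv = 1218, A_nt = 177.5 mm²; R_n = min(0.6F_uA_nv, 0.6F_yA_gv) + U_bs·F_u·A_nt = 426.8 kN → 213 kN.
Block shear governs: 213 kN.

213 kN (block shear governs)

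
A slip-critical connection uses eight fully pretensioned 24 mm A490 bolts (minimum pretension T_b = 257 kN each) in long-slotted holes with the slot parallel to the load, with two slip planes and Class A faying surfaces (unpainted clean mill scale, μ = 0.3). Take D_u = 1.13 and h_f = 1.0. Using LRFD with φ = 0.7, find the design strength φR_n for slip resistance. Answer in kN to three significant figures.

976 kN

R_n = μ · D_u · h_f · T_b · n_s · n_b = 0.3 × 1.13 × 1.0 × 257 × 2 × 8 = 1394 kN.
Design strength φR_n = 0.7 × 1394 = 976 kN.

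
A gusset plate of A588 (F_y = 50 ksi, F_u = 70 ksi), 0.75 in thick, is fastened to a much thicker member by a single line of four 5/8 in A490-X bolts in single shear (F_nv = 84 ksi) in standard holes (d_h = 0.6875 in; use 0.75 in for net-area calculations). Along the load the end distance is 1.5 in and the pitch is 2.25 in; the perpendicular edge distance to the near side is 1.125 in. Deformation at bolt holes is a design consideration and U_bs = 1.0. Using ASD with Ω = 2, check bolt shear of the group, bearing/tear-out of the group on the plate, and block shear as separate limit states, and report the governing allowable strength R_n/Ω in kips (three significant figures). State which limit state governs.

Bolt shear: A_b = π·0.625²/4 = 0.3068 in²; R_n = 84 × 0.3068 × 4 × 1 = 103.1 kips → 103.1 / 2 = 51.5 kips.
Bearing: edge l_c = 1.156, r_n = 72.84 kips; interior l_c = 1.562, r_n = 78.75 kips; R_n = 72.84 + 3·78.75 = 309.1 kips → 155 kips.
Block shear: A_gv = 6.188, A_nv = 4.219, A_nt = 0.5625 in²; R_n = min(0.6F_uA_nv, 0.6F_yA_gv) + U_bs·F_u·A_nt = 216.6 kips → 108 kips.
Bolt shear governs: 51.5 kips.

51.5 kips (bolt shear governs)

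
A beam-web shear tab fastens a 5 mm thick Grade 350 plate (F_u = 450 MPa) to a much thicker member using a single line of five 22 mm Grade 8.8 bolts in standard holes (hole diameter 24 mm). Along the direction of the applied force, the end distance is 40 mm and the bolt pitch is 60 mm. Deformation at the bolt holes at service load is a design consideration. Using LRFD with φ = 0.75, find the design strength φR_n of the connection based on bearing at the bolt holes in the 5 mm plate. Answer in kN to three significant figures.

348 kN

Per bolt r_n = 1.2 l_c t F_u ≤ 2.4 d t F_u; upper limit = 2.4 × 22 × 5 × 450 / 1000 = 118.8 kN.
Edge bolt: l_c = 40 − 24/2 = 28 mm → 1.2 × 28 × 5 × 450 / 1000 = 75.6 → r_n = 75.6 kN.
Interior bolts: l_c = 60 − 24 = 36 mm → 1.2 × 36 × 5 × 450 / 1000 = 97.2 → r_n = 97.2 kN.
R_n = 1 × 75.6 + 4 × 97.2 = 464.4 kN.
Design strength φR_n = 0.75 × 464.4 = 348 kN.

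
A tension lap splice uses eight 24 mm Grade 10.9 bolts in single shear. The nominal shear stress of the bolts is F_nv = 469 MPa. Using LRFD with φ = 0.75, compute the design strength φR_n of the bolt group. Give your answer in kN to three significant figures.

A_b = π × 24² / 4 = 452.4 mm².
R_n = F_nv · A_b · n · n_s = 469 × 452.4 × 8 × 1 / 1000 = 1697 kN.
Design strength φR_n = 0.75 × 1697 = 1270 kN.

1270 kN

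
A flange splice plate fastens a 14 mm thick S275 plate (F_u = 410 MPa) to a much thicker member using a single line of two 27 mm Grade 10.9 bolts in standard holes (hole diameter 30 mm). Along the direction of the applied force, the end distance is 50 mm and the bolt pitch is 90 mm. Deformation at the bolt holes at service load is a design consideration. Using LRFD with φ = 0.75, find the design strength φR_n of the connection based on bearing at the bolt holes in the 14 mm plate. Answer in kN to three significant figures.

Per bolt r_n = 1.2 l_c t F_u ≤ 2.4 d t F_u; upper limit = 2.4 × 27 × 14 × 410 / 1000 = 372 kN.
Edge bolt: l_c = 50 − 30/2 = 35 mm → 1.2 × 35 × 14 × 410 / 1000 = 241.1 → r_n = 241.1 kN.
Interior bolts: l_c = 90 − 30 = 60 mm → 1.2 × 60 × 14 × 410 / 1000 = 413.3 → r_n = 372 kN.
R_n = 1 × 241.1 + 1 × 372 = 613 kN.
Design strength φR_n = 0.75 × 613 = 460 kN.

460 kN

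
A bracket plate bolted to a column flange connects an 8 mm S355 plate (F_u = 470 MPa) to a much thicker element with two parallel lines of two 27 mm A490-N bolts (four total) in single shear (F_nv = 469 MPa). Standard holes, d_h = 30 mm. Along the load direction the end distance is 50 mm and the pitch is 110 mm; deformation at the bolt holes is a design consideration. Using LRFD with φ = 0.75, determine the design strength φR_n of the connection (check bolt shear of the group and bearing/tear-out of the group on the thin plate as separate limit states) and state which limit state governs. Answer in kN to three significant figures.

Bolt shear: A_b = π·27²/4 = 572.6 mm²; R_n = 469 × 572.6 × 4 × 1 / 1000 = 1074 kN → 0.75 × 1074 = 806 kN.
Bearing (1.2 l_c t F_u ≤ 2.4 d t F_u): upper limit = 2.4·27·8·470 / 1000 = 243.6 kN.
  Edge l_c = 50 − 30/2 = 35 → r_n = 157.9 kN; interior l_c = 110 − 30 = 80 → r_n = 243.6 kN.
  R_n,bearing = 2·157.9 + 2·243.6 = 803.1 kN → 0.75 × 803.1 = 602 kN.
Bearing governs: 602 kN.

602 kN (bearing governs)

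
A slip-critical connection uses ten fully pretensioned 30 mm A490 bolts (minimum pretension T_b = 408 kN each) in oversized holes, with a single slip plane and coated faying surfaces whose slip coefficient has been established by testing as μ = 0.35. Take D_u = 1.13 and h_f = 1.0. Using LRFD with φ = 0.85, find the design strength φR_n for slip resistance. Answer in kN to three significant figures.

1370 kN

R_n = μ · D_u · h_f · T_b · n_s · n_b = 0.35 × 1.13 × 1.0 × 408 × 1 × 10 = 1614 kN.
Design strength φR_n = 0.85 × 1614 = 1370 kN.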